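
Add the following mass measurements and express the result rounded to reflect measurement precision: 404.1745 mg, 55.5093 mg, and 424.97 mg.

404.1745 mg + 55.5093 mg + 424.97 mg = 884.6538 mg.
Addition/subtraction keeps the fewest decimal places: 404.1745 → 4 decimal places, 55.5093 → 4 decimal places, 424.97 → 2 decimal places; limit is 2.
Rounded to 2 decimal places: 884.65 mg.

884.65 mg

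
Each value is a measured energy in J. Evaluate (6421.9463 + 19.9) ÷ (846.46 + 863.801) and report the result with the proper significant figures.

6421.9463 + 19.9 = 6441.8463, limited to 1 d.p. → 5 s.f.; 846.46 + 863.801 = 1710.261, limited to 2 d.p. → 6 s.f.
Carrying full precision, 6441.8463 ÷ 1710.261 = 3.76658667888…; keep min(5, 6) = 5 s.f.
Rounded to 5 significant figures: 3.7666.

3.7666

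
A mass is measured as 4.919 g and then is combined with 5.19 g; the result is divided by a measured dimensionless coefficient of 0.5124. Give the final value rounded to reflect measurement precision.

19.73 g

4.919 g + 5.19 g = 10.109 g; the sum is limited to 2 decimal places (4 s.f.).
Carrying full precision, 10.109 ÷ 0.5124 = 19.7287275566… g; 0.5124 has 4 s.f., so the result keeps min(4, 4) = 4 s.f.
Rounded to 4 significant figures: 19.73 g.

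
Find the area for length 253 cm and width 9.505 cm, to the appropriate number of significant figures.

area = 253 cm × 9.505 cm = 2404.765 cm².
253 has 3 significant figures; 9.505 has 4.
Division/multiplication keeps the fewest: 3 significant figures.
Rounded: 2.40 × 10^3 cm².

2.40 × 10^3 cm²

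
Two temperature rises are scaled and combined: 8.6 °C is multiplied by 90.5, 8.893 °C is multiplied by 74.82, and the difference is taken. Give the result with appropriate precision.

8.6 × 90.5 = 778.3 → 7.8 × 10² °C (2 s.f., last digit at the 10^1 place).
8.893 × 74.82 = 665.37426 → 665.4 °C (4 s.f., last digit at the 10^-1 place).
Difference: 112.92574 °C; keep the coarser place, 10^1.
Result: 1.1 × 10² °C.

1.1 × 10² °C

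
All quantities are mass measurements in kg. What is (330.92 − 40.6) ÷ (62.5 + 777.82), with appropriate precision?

330.92 − 40.6 = 290.32, limited to 1 d.p. → 4 s.f.; 62.5 + 777.82 = 840.32, limited to 1 d.p. → 4 s.f.
Carrying full precision, 290.32 ÷ 840.32 = 0.345487433359…; keep min(4, 4) = 4 s.f.
Rounded to 4 significant figures: 0.3455.

0.3455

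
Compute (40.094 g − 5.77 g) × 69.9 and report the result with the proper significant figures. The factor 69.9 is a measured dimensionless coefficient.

2.40 × 10³ g

40.094 g − 5.77 g = 34.324 g; the difference is limited to 2 decimal places (4 s.f.).
Carrying full precision, 34.324 × 69.9 = 2399.2476 g; 69.9 has 3 s.f., so the result keeps min(4, 3) = 3 s.f.
Rounded to 3 significant figures: 2.40 × 10³ g.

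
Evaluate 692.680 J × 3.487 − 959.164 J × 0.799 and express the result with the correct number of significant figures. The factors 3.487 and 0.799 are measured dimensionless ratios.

1649 J

692.680 × 3.487 = 2415.37516 → 2415 J (4 s.f., last digit at the 10^0 place).
959.164 × 0.799 = 766.372036 → 766 J (3 s.f., last digit at the 10^0 place).
Difference: 1649.003124 J; keep the coarser place, 10^0.
Result: 1649 J.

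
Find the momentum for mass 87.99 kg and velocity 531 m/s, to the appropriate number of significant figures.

momentum = 87.99 kg × 531 m/s = 46722.69 kg·m/s.
87.99 has 4 significant figures; 531 has 3.
Division/multiplication keeps the fewest: 3 significant figures.
Rounded: 4.67 × 10⁴ kg·m/s.

4.67 × 10⁴ kg·m/s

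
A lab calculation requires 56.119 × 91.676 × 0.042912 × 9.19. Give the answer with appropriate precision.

56.119 × 91.676 × 0.042912 × 9.19 = 2028.8962858…
Multiplication/division keeps the fewest significant figures: 56.119 → 5 s.f., 91.676 → 5 s.f., 0.042912 → 5 s.f., 9.19 → 3 s.f.; limit is 3.
Rounded to 3 significant figures: 2.03 × 10³.

2.03 × 10³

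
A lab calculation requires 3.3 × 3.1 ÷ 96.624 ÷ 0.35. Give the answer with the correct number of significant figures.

3.3 × 3.1 ÷ 96.624 ÷ 0.35 = 0.3024980484…
Multiplication/division keeps the fewest significant figures: 3.3 → 2 s.f., 3.1 → 2 s.f., 96.624 → 5 s.f., 0.35 → 2 s.f.; limit is 2.
Rounded to 2 significant figures: 0.30.

0.30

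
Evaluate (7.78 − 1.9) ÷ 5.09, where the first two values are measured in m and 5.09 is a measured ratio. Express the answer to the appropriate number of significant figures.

1.2 m

7.78 m − 1.9 m = 5.88 m; the difference is limited to 1 decimal place (2 s.f.).
Carrying full precision, 5.88 ÷ 5.09 = 1.15520628684… m; 5.09 has 3 s.f., so the result keeps min(2, 3) = 2 s.f.
Rounded to 2 significant figures: 1.2 m.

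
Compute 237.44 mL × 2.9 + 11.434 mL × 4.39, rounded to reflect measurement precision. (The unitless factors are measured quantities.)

237.44 × 2.9 = 688.576 → 6.9 × 10² mL (2 s.f., last digit at the 10^1 place).
11.434 × 4.39 = 50.19526 → 50.2 mL (3 s.f., last digit at the 10^-1 place).
Sum: 738.77126 mL; keep the coarser place, 10^1.
Result: 7.4 × 10² mL.

7.4 × 10² mL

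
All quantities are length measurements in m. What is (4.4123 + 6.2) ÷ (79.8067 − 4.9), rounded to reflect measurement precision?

4.4123 + 6.2 = 10.6123, limited to 1 d.p. → 3 s.f.; 79.8067 − 4.9 = 74.9067, limited to 1 d.p. → 3 s.f.
Carrying full precision, 10.6123 ÷ 74.9067 = 0.141673575261…; keep min(3, 3) = 3 s.f.
Rounded to 3 significant figures: 0.142.

0.142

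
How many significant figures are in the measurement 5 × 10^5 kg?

5 × 10^5: in scientific notation every digit of the coefficient is significant.

1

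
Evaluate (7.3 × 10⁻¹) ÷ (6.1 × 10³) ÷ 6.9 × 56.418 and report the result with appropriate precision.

9.8 × 10⁻⁴

(7.3 × 10⁻¹) ÷ (6.1 × 10³) ÷ 6.9 × 56.418 = 0.000978501781896…
Multiplication/division keeps the fewest significant figures: 7.3 × 10⁻¹ → 2 s.f., 6.1 × 10³ → 2 s.f., 6.9 → 2 s.f., 56.418 → 5 s.f.; limit is 2.
Rounded to 2 significant figures: 9.8 × 10⁻⁴.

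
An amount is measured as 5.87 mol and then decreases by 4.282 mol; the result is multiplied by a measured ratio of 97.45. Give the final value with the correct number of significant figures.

5.87 mol − 4.282 mol = 1.588 mol; the difference is limited to 2 decimal places (3 s.f.).
Carrying full precision, 1.588 × 97.45 = 154.7506 mol; 97.45 has 4 s.f., so the result keeps min(3, 4) = 3 s.f.
Rounded to 3 significant figures: 155 mol.

155 mol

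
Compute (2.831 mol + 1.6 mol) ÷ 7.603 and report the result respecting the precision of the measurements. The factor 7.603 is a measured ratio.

2.831 mol + 1.6 mol = 4.431 mol; the sum is limited to 1 decimal place (2 s.f.).
Carrying full precision, 4.431 ÷ 7.603 = 0.582796264632… mol; 7.603 has 4 s.f., so the result keeps min(2, 4) = 2 s.f.
Rounded to 2 significant figures: 0.58 mol.

0.58 mol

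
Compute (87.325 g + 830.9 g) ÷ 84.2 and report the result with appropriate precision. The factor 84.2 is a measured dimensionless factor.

10.9 g

87.325 g + 830.9 g = 918.225 g; the sum is limited to 1 decimal place (4 s.f.).
Carrying full precision, 918.225 ÷ 84.2 = 10.9052850356… g; 84.2 has 3 s.f., so the result keeps min(4, 3) = 3 s.f.
Rounded to 3 significant figures: 10.9 g.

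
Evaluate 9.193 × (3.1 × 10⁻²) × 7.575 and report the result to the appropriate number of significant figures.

2.2

9.193 × (3.1 × 10⁻²) × 7.575 = 2.158746225
Multiplication/division keeps the fewest significant figures: 9.193 → 4 s.f., 3.1 × 10⁻² → 2 s.f., 7.575 → 4 s.f.; limit is 2.
Rounded to 2 significant figures: 2.2.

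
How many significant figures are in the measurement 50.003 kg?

50.003: zeros between nonzero digits are significant.

5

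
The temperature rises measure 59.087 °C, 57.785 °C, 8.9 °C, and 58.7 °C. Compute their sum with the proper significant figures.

59.087 °C + 57.785 °C + 8.9 °C + 58.7 °C = 184.472 °C.
Addition/subtraction keeps the fewest decimal places: 59.087 → 3 decimal places, 57.785 → 3 decimal places, 8.9 → 1 decimal place, 58.7 → 1 decimal place; limit is 1.
Rounded to 1 decimal place: 184.5 °C.

184.5 °C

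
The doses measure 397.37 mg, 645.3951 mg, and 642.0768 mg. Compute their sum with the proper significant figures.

397.37 mg + 645.3951 mg + 642.0768 mg = 1684.8419 mg.
Addition/subtraction keeps the fewest decimal places: 397.37 → 2 decimal places, 645.3951 → 4 decimal places, 642.0768 → 4 decimal places; limit is 2.
Rounded to 2 decimal places: 1.68484 × 10³ mg.

1.68484 × 10³ mg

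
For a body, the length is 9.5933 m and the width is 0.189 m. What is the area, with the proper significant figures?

area = 9.5933 m × 0.189 m = 1.8131337 m².
9.5933 has 5 significant figures; 0.189 has 3.
Division/multiplication keeps the fewest: 3 significant figures.
Rounded: 1.81 m².

1.81 m²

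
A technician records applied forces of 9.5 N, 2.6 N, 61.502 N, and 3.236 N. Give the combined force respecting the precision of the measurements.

9.5 N + 2.6 N + 61.502 N + 3.236 N = 76.838 N.
Addition/subtraction keeps the fewest decimal places: 9.5 → 1 decimal place, 2.6 → 1 decimal place, 61.502 → 3 decimal places, 3.236 → 3 decimal places; limit is 1.
Rounded to 1 decimal place: 76.8 N.

76.8 N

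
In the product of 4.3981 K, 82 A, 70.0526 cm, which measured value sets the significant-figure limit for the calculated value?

4.3981 K → 5 s.f.; 82 A → 2 s.f.; 70.0526 cm → 6 s.f.
The fewest is 2 significant figures, from 82 A.

82 A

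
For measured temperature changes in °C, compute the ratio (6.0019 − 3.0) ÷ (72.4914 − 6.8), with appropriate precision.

0.046

6.0019 − 3.0 = 3.0019, limited to 1 d.p. → 2 s.f.; 72.4914 − 6.8 = 65.6914, limited to 1 d.p. → 3 s.f.
Carrying full precision, 3.0019 ÷ 65.6914 = 0.045697001434…; keep min(2, 3) = 2 s.f.
Rounded to 2 significant figures: 0.046.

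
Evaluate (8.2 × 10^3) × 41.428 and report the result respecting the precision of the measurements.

3.4 × 10^5

(8.2 × 10^3) × 41.428 = 339709.6
Multiplication/division keeps the fewest significant figures: 8.2 × 10^3 → 2 s.f., 41.428 → 5 s.f.; limit is 2.
Rounded to 2 significant figures: 3.4 × 10^5.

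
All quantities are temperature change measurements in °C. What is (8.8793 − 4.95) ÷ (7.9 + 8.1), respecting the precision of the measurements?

0.246

8.8793 − 4.95 = 3.9293, limited to 2 d.p. → 3 s.f.; 7.9 + 8.1 = 16.0, limited to 1 d.p. → 3 s.f.
Carrying full precision, 3.9293 ÷ 16.0 = 0.24558125; keep min(3, 3) = 3 s.f.
Rounded to 3 significant figures: 0.246.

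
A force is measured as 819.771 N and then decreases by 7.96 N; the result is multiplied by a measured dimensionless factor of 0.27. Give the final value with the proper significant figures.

819.771 N − 7.96 N = 811.811 N; the difference is limited to 2 decimal places (5 s.f.).
Carrying full precision, 811.811 × 0.27 = 219.18897 N; 0.27 has 2 s.f., so the result keeps min(5, 2) = 2 s.f.
Rounded to 2 significant figures: 2.2 × 10^2 N.

2.2 × 10^2 N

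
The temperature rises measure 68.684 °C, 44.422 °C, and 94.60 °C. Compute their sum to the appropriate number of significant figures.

68.684 °C + 44.422 °C + 94.60 °C = 207.706 °C.
Addition/subtraction keeps the fewest decimal places: 68.684 → 3 decimal places, 44.422 → 3 decimal places, 94.60 → 2 decimal places; limit is 2.
Rounded to 2 decimal places: 207.71 °C.

207.71 °C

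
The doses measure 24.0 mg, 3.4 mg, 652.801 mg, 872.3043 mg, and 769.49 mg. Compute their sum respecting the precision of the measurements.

24.0 mg + 3.4 mg + 652.801 mg + 872.3043 mg + 769.49 mg = 2321.9953 mg.
Addition/subtraction keeps the fewest decimal places: 24.0 → 1 decimal place, 3.4 → 1 decimal place, 652.801 → 3 decimal places, 872.3043 → 4 decimal places, 769.49 → 2 decimal places; limit is 1.
Rounded to 1 decimal place: 2322.0 mg.

2322.0 mg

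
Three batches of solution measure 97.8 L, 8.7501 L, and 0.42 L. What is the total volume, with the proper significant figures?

97.8 L + 8.7501 L + 0.42 L = 106.9701 L.
Addition/subtraction keeps the fewest decimal places: 97.8 → 1 decimal place, 8.7501 → 4 decimal places, 0.42 → 2 decimal places; limit is 1.
Rounded to 1 decimal place: 107.0 L.

107.0 L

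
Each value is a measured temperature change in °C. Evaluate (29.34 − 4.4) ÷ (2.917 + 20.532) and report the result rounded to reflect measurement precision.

29.34 − 4.4 = 24.94, limited to 1 d.p. → 3 s.f.; 2.917 + 20.532 = 23.449, limited to 3 d.p. → 5 s.f.
Carrying full precision, 24.94 ÷ 23.449 = 1.06358480106…; keep min(3, 5) = 3 s.f.
Rounded to 3 significant figures: 1.06.

1.06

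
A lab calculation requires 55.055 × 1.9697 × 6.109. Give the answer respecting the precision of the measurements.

6.625 × 10^2

55.055 × 1.9697 × 6.109 = 662.471160852…
Multiplication/division keeps the fewest significant figures: 55.055 → 5 s.f., 1.9697 → 5 s.f., 6.109 → 4 s.f.; limit is 4.
Rounded to 4 significant figures: 6.625 × 10^2.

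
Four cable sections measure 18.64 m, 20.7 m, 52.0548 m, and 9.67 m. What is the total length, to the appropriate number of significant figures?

101.1 m

18.64 m + 20.7 m + 52.0548 m + 9.67 m = 101.0648 m.
Addition/subtraction keeps the fewest decimal places: 18.64 → 2 decimal places, 20.7 → 1 decimal place, 52.0548 → 4 decimal places, 9.67 → 2 decimal places; limit is 1.
Rounded to 1 decimal place: 101.1 m.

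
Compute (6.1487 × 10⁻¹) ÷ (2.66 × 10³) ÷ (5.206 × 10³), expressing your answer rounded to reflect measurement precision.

4.44 × 10⁻⁸

(6.1487 × 10⁻¹) ÷ (2.66 × 10³) ÷ (5.206 × 10³) = 4.44014858506 × 10^-8…
Multiplication/division keeps the fewest significant figures: 6.1487 × 10⁻¹ → 5 s.f., 2.66 × 10³ → 3 s.f., 5.206 × 10³ → 4 s.f.; limit is 3.
Rounded to 3 significant figures: 4.44 × 10⁻⁸.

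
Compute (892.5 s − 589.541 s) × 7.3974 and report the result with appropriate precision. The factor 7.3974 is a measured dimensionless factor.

2.241 × 10³ s

892.5 s − 589.541 s = 302.959 s; the difference is limited to 1 decimal place (4 s.f.).
Carrying full precision, 302.959 × 7.3974 = 2241.1089066 s; 7.3974 has 5 s.f., so the result keeps min(4, 5) = 4 s.f.
Rounded to 4 significant figures: 2.241 × 10³ s.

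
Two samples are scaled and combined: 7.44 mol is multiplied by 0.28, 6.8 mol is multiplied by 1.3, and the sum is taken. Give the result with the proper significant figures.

10.9 mol

7.44 × 0.28 = 2.0832 → 2.1 mol (2 s.f., last digit at the 10^-1 place).
6.8 × 1.3 = 8.84 → 8.8 mol (2 s.f., last digit at the 10^-1 place).
Sum: 10.9232 mol; keep the coarser place, 10^-1.
Result: 10.9 mol.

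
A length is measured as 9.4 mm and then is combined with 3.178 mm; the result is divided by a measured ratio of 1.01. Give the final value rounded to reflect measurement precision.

9.4 mm + 3.178 mm = 12.578 mm; the sum is limited to 1 decimal place (3 s.f.).
Carrying full precision, 12.578 ÷ 1.01 = 12.4534653465… mm; 1.01 has 3 s.f., so the result keeps min(3, 3) = 3 s.f.
Rounded to 3 significant figures: 12.5 mm.

12.5 mm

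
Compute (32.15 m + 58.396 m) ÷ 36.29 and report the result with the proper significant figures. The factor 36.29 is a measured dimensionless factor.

32.15 m + 58.396 m = 90.546 m; the sum is limited to 2 decimal places (4 s.f.).
Carrying full precision, 90.546 ÷ 36.29 = 2.49506751171… m; 36.29 has 4 s.f., so the result keeps min(4, 4) = 4 s.f.
Rounded to 4 significant figures: 2.495 m.

2.495 m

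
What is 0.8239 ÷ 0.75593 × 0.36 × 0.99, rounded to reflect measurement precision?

0.8239 ÷ 0.75593 × 0.36 × 0.99 = 0.388445967219…
Multiplication/division keeps the fewest significant figures: 0.8239 → 4 s.f., 0.75593 → 5 s.f., 0.36 → 2 s.f., 0.99 → 2 s.f.; limit is 2.
Rounded to 2 significant figures: 3.9 × 10⁻¹.

3.9 × 10⁻¹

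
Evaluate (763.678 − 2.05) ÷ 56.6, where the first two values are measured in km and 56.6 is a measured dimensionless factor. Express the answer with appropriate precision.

13.5 km

763.678 km − 2.05 km = 761.628 km; the difference is limited to 2 decimal places (5 s.f.).
Carrying full precision, 761.628 ÷ 56.6 = 13.4563250883… km; 56.6 has 3 s.f., so the result keeps min(5, 3) = 3 s.f.
Rounded to 3 significant figures: 13.5 km.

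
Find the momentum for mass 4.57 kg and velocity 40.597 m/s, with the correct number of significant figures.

1.86 × 10² kg·m/s

momentum = 4.57 kg × 40.597 m/s = 185.52829 kg·m/s.
4.57 has 3 significant figures; 40.597 has 5.
Division/multiplication keeps the fewest: 3 significant figures.
Rounded: 1.86 × 10² kg·m/s.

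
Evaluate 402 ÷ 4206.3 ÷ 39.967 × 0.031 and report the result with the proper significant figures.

7.4 × 10⁻⁵

402 ÷ 4206.3 ÷ 39.967 × 0.031 = 0.00007412862634…
Multiplication/division keeps the fewest significant figures: 402 → 3 s.f., 4206.3 → 5 s.f., 39.967 → 5 s.f., 0.031 → 2 s.f.; limit is 2.
Rounded to 2 significant figures: 7.4 × 10⁻⁵.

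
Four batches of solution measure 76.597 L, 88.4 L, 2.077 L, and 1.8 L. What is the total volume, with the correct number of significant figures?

76.597 L + 88.4 L + 2.077 L + 1.8 L = 168.874 L.
Addition/subtraction keeps the fewest decimal places: 76.597 → 3 decimal places, 88.4 → 1 decimal place, 2.077 → 3 decimal places, 1.8 → 1 decimal place; limit is 1.
Rounded to 1 decimal place: 168.9 L.

168.9 L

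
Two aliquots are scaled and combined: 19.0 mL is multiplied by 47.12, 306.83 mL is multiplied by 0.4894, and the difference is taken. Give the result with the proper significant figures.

19.0 × 47.12 = 895.28 → 895 mL (3 s.f., last digit at the 10^0 place).
306.83 × 0.4894 = 150.162602 → 1.502 × 10² mL (4 s.f., last digit at the 10^-1 place).
Difference: 745.117398 mL; keep the coarser place, 10^0.
Result: 7.45 × 10² mL.

7.45 × 10² mL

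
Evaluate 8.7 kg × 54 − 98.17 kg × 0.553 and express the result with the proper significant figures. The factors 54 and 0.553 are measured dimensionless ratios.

8.7 × 54 = 469.8 → 4.7 × 10^2 kg (2 s.f., last digit at the 10^1 place).
98.17 × 0.553 = 54.28801 → 54.3 kg (3 s.f., last digit at the 10^-1 place).
Difference: 415.51199 kg; keep the coarser place, 10^1.
Result: 4.2 × 10^2 kg.

4.2 × 10^2 kg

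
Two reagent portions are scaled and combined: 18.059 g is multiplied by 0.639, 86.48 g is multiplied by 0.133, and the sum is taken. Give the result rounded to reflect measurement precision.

18.059 × 0.639 = 11.539701 → 11.5 g (3 s.f., last digit at the 10^-1 place).
86.48 × 0.133 = 11.50184 → 11.5 g (3 s.f., last digit at the 10^-1 place).
Sum: 23.041541 g; keep the coarser place, 10^-1.
Result: 23.0 g.

23.0 g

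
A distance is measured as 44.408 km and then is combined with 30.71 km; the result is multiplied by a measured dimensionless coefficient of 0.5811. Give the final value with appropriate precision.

43.65 km

44.408 km + 30.71 km = 75.118 km; the sum is limited to 2 decimal places (4 s.f.).
Carrying full precision, 75.118 × 0.5811 = 43.6510698 km; 0.5811 has 4 s.f., so the result keeps min(4, 4) = 4 s.f.
Rounded to 4 significant figures: 43.65 km.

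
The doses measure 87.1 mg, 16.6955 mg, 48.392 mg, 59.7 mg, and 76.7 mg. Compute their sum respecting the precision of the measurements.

87.1 mg + 16.6955 mg + 48.392 mg + 59.7 mg + 76.7 mg = 288.5875 mg.
Addition/subtraction keeps the fewest decimal places: 87.1 → 1 decimal place, 16.6955 → 4 decimal places, 48.392 → 3 decimal places, 59.7 → 1 decimal place, 76.7 → 1 decimal place; limit is 1.
Rounded to 1 decimal place: 288.6 mg.

288.6 mg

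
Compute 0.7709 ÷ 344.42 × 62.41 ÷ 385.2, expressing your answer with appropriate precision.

0.7709 ÷ 344.42 × 62.41 ÷ 385.2 = 0.000362641570945…
Multiplication/division keeps the fewest significant figures: 0.7709 → 4 s.f., 344.42 → 5 s.f., 62.41 → 4 s.f., 385.2 → 4 s.f.; limit is 4.
Rounded to 4 significant figures: 3.626 × 10⁻⁴.

3.626 × 10⁻⁴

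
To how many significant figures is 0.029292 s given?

0.029292: leading zeros are not significant.

5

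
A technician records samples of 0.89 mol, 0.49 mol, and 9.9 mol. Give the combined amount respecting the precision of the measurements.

11.3 mol

0.89 mol + 0.49 mol + 9.9 mol = 11.28 mol.
Addition/subtraction keeps the fewest decimal places: 0.89 → 2 decimal places, 0.49 → 2 decimal places, 9.9 → 1 decimal place; limit is 1.
Rounded to 1 decimal place: 11.3 mol.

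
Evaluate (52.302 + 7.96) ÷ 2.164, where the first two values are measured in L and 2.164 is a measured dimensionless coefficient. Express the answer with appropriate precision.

27.85 L

52.302 L + 7.96 L = 60.262 L; the sum is limited to 2 decimal places (4 s.f.).
Carrying full precision, 60.262 ÷ 2.164 = 27.8475046211… L; 2.164 has 4 s.f., so the result keeps min(4, 4) = 4 s.f.
Rounded to 4 significant figures: 27.85 L.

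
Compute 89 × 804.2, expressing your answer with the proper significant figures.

89 × 804.2 = 71573.8
Multiplication/division keeps the fewest significant figures: 89 → 2 s.f., 804.2 → 4 s.f.; limit is 2.
Rounded to 2 significant figures: 7.2 × 10^4.

7.2 × 10^4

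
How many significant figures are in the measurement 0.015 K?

0.015: leading zeros are not significant.

2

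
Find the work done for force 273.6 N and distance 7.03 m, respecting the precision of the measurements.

1.92 × 10³ J

work done = 273.6 N × 7.03 m = 1923.408 J.
273.6 has 4 significant figures; 7.03 has 3.
Division/multiplication keeps the fewest: 3 significant figures.
Rounded: 1.92 × 10³ J.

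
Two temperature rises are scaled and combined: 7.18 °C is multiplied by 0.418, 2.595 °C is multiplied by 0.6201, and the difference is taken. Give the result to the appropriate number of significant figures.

7.18 × 0.418 = 3.00124 → 3.00 °C (3 s.f., last digit at the 10^-2 place).
2.595 × 0.6201 = 1.6091595 → 1.609 °C (4 s.f., last digit at the 10^-3 place).
Difference: 1.3920805 °C; keep the coarser place, 10^-2.
Result: 1.39 °C.

1.39 °C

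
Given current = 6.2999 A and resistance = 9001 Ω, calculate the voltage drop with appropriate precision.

voltage drop = 6.2999 A × 9001 Ω = 56705.3999 V.
6.2999 has 5 significant figures; 9001 has 4.
Division/multiplication keeps the fewest: 4 significant figures.
Rounded: 5.671 × 10^4 V.

5.671 × 10^4 V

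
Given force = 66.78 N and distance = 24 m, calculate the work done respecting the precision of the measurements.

work done = 66.78 N × 24 m = 1602.72 J.
66.78 has 4 significant figures; 24 has 2.
Division/multiplication keeps the fewest: 2 significant figures.
Rounded: 1.6 × 10³ J.

1.6 × 10³ J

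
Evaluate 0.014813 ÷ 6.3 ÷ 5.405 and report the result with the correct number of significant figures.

4.4 × 10⁻⁴

0.014813 ÷ 6.3 ÷ 5.405 = 0.000435017546951…
Multiplication/division keeps the fewest significant figures: 0.014813 → 5 s.f., 6.3 → 2 s.f., 5.405 → 4 s.f.; limit is 2.
Rounded to 2 significant figures: 4.4 × 10⁻⁴.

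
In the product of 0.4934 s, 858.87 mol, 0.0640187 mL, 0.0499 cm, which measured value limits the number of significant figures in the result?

0.4934 s → 4 s.f.; 858.87 mol → 5 s.f.; 0.0640187 mL → 6 s.f.; 0.0499 cm → 3 s.f.
The fewest is 3 significant figures, from 0.0499 cm.

0.0499 cm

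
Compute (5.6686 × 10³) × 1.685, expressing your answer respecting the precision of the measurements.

9552

(5.6686 × 10³) × 1.685 = 9551.591
Multiplication/division keeps the fewest significant figures: 5.6686 × 10³ → 5 s.f., 1.685 → 4 s.f.; limit is 4.
Rounded to 4 significant figures: 9552.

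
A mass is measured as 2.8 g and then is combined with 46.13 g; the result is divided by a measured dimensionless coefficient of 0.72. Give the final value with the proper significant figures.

2.8 g + 46.13 g = 48.93 g; the sum is limited to 1 decimal place (3 s.f.).
Carrying full precision, 48.93 ÷ 0.72 = 67.9583333333… g; 0.72 has 2 s.f., so the result keeps min(3, 2) = 2 s.f.
Rounded to 2 significant figures: 68 g.

68 g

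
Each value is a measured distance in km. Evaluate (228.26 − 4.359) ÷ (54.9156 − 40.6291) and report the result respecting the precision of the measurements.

15.672

228.26 − 4.359 = 223.901, limited to 2 d.p. → 5 s.f.; 54.9156 − 40.6291 = 14.2865, limited to 4 d.p. → 6 s.f.
Carrying full precision, 223.901 ÷ 14.2865 = 15.6722080286…; keep min(5, 6) = 5 s.f.
Rounded to 5 significant figures: 15.672.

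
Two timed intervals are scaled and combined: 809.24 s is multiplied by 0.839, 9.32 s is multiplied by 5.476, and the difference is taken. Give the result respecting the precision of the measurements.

809.24 × 0.839 = 678.95236 → 679 s (3 s.f., last digit at the 10^0 place).
9.32 × 5.476 = 51.03632 → 51.0 s (3 s.f., last digit at the 10^-1 place).
Difference: 627.91604 s; keep the coarser place, 10^0.
Result: 628 s.

628 s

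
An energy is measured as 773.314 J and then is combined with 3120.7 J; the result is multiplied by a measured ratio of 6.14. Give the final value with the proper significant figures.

2.39 × 10⁴ J

773.314 J + 3120.7 J = 3894.014 J; the sum is limited to 1 decimal place (5 s.f.).
Carrying full precision, 3894.014 × 6.14 = 23909.24596 J; 6.14 has 3 s.f., so the result keeps min(5, 3) = 3 s.f.
Rounded to 3 significant figures: 2.39 × 10⁴ J.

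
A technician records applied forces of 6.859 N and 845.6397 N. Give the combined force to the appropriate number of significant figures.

6.859 N + 845.6397 N = 852.4987 N.
Addition/subtraction keeps the fewest decimal places: 6.859 → 3 decimal places, 845.6397 → 4 decimal places; limit is 3.
Rounded to 3 decimal places: 8.52499 × 10^2 N.

8.52499 × 10^2 N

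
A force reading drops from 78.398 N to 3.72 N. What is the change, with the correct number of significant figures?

78.398 N − 3.72 N = 74.678 N.
Addition/subtraction keeps the fewest decimal places: 78.398 → 3 decimal places, 3.72 → 2 decimal places; limit is 2.
Rounded to 2 decimal places: 74.68 N.

74.68 N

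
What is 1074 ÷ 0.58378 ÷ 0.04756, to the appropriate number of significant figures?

3.868 × 10⁴

1074 ÷ 0.58378 ÷ 0.04756 = 38682.3832301…
Multiplication/division keeps the fewest significant figures: 1074 → 4 s.f., 0.58378 → 5 s.f., 0.04756 → 4 s.f.; limit is 4.
Rounded to 4 significant figures: 3.868 × 10⁴.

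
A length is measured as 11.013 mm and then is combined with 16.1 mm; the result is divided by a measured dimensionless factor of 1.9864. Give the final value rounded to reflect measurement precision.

13.6 mm

11.013 mm + 16.1 mm = 27.113 mm; the sum is limited to 1 decimal place (3 s.f.).
Carrying full precision, 27.113 ÷ 1.9864 = 13.6493153443… mm; 1.9864 has 5 s.f., so the result keeps min(3, 5) = 3 s.f.
Rounded to 3 significant figures: 13.6 mm.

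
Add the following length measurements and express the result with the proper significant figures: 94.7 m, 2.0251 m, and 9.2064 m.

94.7 m + 2.0251 m + 9.2064 m = 105.9315 m.
Addition/subtraction keeps the fewest decimal places: 94.7 → 1 decimal place, 2.0251 → 4 decimal places, 9.2064 → 4 decimal places; limit is 1.
Rounded to 1 decimal place: 105.9 m.

105.9 m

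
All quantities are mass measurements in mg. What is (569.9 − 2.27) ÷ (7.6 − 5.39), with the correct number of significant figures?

569.9 − 2.27 = 567.63, limited to 1 d.p. → 4 s.f.; 7.6 − 5.39 = 2.21, limited to 1 d.p. → 2 s.f.
Carrying full precision, 567.63 ÷ 2.21 = 256.846153846…; keep min(4, 2) = 2 s.f.
Rounded to 2 significant figures: 2.6 × 10².

2.6 × 10²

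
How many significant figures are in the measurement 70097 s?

5

70097: zeros between nonzero digits are significant.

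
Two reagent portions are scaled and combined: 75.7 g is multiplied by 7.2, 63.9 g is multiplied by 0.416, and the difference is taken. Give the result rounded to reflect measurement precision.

5.2 × 10^2 g

75.7 × 7.2 = 545.04 → 5.5 × 10^2 g (2 s.f., last digit at the 10^1 place).
63.9 × 0.416 = 26.5824 → 26.6 g (3 s.f., last digit at the 10^-1 place).
Difference: 518.4576 g; keep the coarser place, 10^1.
Result: 5.2 × 10^2 g.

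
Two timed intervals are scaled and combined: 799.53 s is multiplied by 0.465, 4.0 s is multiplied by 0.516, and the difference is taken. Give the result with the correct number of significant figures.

799.53 × 0.465 = 371.78145 → 372 s (3 s.f., last digit at the 10^0 place).
4.0 × 0.516 = 2.064 → 2.1 s (2 s.f., last digit at the 10^-1 place).
Difference: 369.71745 s; keep the coarser place, 10^0.
Result: 3.70 × 10² s.

3.70 × 10² s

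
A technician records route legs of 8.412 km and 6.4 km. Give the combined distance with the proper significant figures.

8.412 km + 6.4 km = 14.812 km.
Addition/subtraction keeps the fewest decimal places: 8.412 → 3 decimal places, 6.4 → 1 decimal place; limit is 1.
Rounded to 1 decimal place: 14.8 km.

14.8 km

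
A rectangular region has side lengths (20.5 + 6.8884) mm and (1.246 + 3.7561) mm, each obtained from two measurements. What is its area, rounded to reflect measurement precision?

20.5 + 6.8884 = 27.3884, limited to 1 d.p. → 3 s.f.; 1.246 + 3.7561 = 5.0021, limited to 3 d.p. → 4 s.f.
Carrying full precision, 27.3884 × 5.0021 = 136.99951564; keep min(3, 4) = 3 s.f.
Rounded to 3 significant figures: 137 mm².

137 mm²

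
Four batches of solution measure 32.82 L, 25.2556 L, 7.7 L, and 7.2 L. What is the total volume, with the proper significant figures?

32.82 L + 25.2556 L + 7.7 L + 7.2 L = 72.9756 L.
Addition/subtraction keeps the fewest decimal places: 32.82 → 2 decimal places, 25.2556 → 4 decimal places, 7.7 → 1 decimal place, 7.2 → 1 decimal place; limit is 1.
Rounded to 1 decimal place: 73.0 L.

73.0 L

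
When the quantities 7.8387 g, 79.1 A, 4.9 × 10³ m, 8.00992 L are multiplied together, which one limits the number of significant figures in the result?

4.9 × 10³ m

7.8387 g → 5 s.f.; 79.1 A → 3 s.f.; 4.9 × 10³ m → 2 s.f.; 8.00992 L → 6 s.f.
The fewest is 2 significant figures, from 4.9 × 10³ m.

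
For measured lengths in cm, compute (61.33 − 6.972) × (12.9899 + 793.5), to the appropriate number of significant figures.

61.33 − 6.972 = 54.358, limited to 2 d.p. → 4 s.f.; 12.9899 + 793.5 = 806.4899, limited to 1 d.p. → 4 s.f.
Carrying full precision, 54.358 × 806.4899 = 43839.1779842; keep min(4, 4) = 4 s.f.
Rounded to 4 significant figures: 4.384 × 10⁴ cm².

4.384 × 10⁴ cm²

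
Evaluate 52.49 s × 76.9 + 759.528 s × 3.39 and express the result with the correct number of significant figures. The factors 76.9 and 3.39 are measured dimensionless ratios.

6.61 × 10^3 s

52.49 × 76.9 = 4036.481 → 4.04 × 10^3 s (3 s.f., last digit at the 10^1 place).
759.528 × 3.39 = 2574.79992 → 2.57 × 10^3 s (3 s.f., last digit at the 10^1 place).
Sum: 6611.28092 s; keep the coarser place, 10^1.
Result: 6.61 × 10^3 s.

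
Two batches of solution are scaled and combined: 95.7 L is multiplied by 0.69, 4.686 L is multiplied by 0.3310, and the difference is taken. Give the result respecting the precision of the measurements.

95.7 × 0.69 = 66.033 → 66 L (2 s.f., last digit at the 10^0 place).
4.686 × 0.3310 = 1.551066 → 1.551 L (4 s.f., last digit at the 10^-3 place).
Difference: 64.481934 L; keep the coarser place, 10^0.
Result: 64 L.

64 L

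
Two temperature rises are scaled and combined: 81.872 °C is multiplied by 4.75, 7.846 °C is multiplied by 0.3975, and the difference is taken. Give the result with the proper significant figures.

386 °C

81.872 × 4.75 = 388.892 → 389 °C (3 s.f., last digit at the 10^0 place).
7.846 × 0.3975 = 3.118785 → 3.119 °C (4 s.f., last digit at the 10^-3 place).
Difference: 385.773215 °C; keep the coarser place, 10^0.
Result: 386 °C.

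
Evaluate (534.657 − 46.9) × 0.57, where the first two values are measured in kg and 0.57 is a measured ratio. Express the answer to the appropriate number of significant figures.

2.8 × 10² kg

534.657 kg − 46.9 kg = 487.757 kg; the difference is limited to 1 decimal place (4 s.f.).
Carrying full precision, 487.757 × 0.57 = 278.02149 kg; 0.57 has 2 s.f., so the result keeps min(4, 2) = 2 s.f.
Rounded to 2 significant figures: 2.8 × 10² kg.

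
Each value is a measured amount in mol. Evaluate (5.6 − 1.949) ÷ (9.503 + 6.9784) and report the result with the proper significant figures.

5.6 − 1.949 = 3.651, limited to 1 d.p. → 2 s.f.; 9.503 + 6.9784 = 16.4814, limited to 3 d.p. → 5 s.f.
Carrying full precision, 3.651 ÷ 16.4814 = 0.221522443482…; keep min(2, 5) = 2 s.f.
Rounded to 2 significant figures: 0.22.

0.22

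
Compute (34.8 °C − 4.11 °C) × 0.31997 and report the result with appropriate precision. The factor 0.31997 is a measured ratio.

9.82 °C

34.8 °C − 4.11 °C = 30.69 °C; the difference is limited to 1 decimal place (3 s.f.).
Carrying full precision, 30.69 × 0.31997 = 9.8198793 °C; 0.31997 has 5 s.f., so the result keeps min(3, 5) = 3 s.f.
Rounded to 3 significant figures: 9.82 °C.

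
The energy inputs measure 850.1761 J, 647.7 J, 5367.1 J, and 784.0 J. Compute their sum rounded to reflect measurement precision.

850.1761 J + 647.7 J + 5367.1 J + 784.0 J = 7648.9761 J.
Addition/subtraction keeps the fewest decimal places: 850.1761 → 4 decimal places, 647.7 → 1 decimal place, 5367.1 → 1 decimal place, 784.0 → 1 decimal place; limit is 1.
Rounded to 1 decimal place: 7.6490 × 10^3 J.

7.6490 × 10^3 J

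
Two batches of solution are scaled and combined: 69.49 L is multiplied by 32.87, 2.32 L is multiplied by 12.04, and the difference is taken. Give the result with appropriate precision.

2256 L

69.49 × 32.87 = 2284.1363 → 2284 L (4 s.f., last digit at the 10^0 place).
2.32 × 12.04 = 27.9328 → 27.9 L (3 s.f., last digit at the 10^-1 place).
Difference: 2256.2035 L; keep the coarser place, 10^0.
Result: 2256 L.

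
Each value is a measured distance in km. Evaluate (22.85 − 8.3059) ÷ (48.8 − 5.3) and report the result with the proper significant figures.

22.85 − 8.3059 = 14.5441, limited to 2 d.p. → 4 s.f.; 48.8 − 5.3 = 43.5, limited to 1 d.p. → 3 s.f.
Carrying full precision, 14.5441 ÷ 43.5 = 0.334347126437…; keep min(4, 3) = 3 s.f.
Rounded to 3 significant figures: 0.334.

0.334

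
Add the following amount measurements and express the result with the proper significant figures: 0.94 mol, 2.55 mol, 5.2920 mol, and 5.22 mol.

14.00 mol

0.94 mol + 2.55 mol + 5.2920 mol + 5.22 mol = 14.0020 mol.
Addition/subtraction keeps the fewest decimal places: 0.94 → 2 decimal places, 2.55 → 2 decimal places, 5.2920 → 4 decimal places, 5.22 → 2 decimal places; limit is 2.
Rounded to 2 decimal places: 14.00 mol.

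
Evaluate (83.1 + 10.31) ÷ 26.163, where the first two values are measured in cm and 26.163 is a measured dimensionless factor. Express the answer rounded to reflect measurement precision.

3.57 cm

83.1 cm + 10.31 cm = 93.41 cm; the sum is limited to 1 decimal place (3 s.f.).
Carrying full precision, 93.41 ÷ 26.163 = 3.5703092153… cm; 26.163 has 5 s.f., so the result keeps min(3, 5) = 3 s.f.
Rounded to 3 significant figures: 3.57 cm.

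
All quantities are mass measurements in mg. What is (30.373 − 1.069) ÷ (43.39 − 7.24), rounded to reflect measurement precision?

0.8106

30.373 − 1.069 = 29.304, limited to 3 d.p. → 5 s.f.; 43.39 − 7.24 = 36.15, limited to 2 d.p. → 4 s.f.
Carrying full precision, 29.304 ÷ 36.15 = 0.810622406639…; keep min(5, 4) = 4 s.f.
Rounded to 4 significant figures: 0.8106.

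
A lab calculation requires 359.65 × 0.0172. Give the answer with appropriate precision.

6.19

359.65 × 0.0172 = 6.18598
Multiplication/division keeps the fewest significant figures: 359.65 → 5 s.f., 0.0172 → 3 s.f.; limit is 3.
Rounded to 3 significant figures: 6.19.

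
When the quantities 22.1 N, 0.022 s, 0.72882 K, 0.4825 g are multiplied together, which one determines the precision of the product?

0.022 s

22.1 N → 3 s.f.; 0.022 s → 2 s.f.; 0.72882 K → 5 s.f.; 0.4825 g → 4 s.f.
The fewest is 2 significant figures, from 0.022 s.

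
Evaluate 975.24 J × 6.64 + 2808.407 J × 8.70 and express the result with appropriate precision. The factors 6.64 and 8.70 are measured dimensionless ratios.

3.09 × 10⁴ J

975.24 × 6.64 = 6475.5936 → 6.48 × 10³ J (3 s.f., last digit at the 10^1 place).
2808.407 × 8.70 = 24433.1409 → 2.44 × 10⁴ J (3 s.f., last digit at the 10^2 place).
Sum: 30908.7345 J; keep the coarser place, 10^2.
Result: 3.09 × 10⁴ J.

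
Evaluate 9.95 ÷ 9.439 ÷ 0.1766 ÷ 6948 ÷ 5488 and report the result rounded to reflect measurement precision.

9.95 ÷ 9.439 ÷ 0.1766 ÷ 6948 ÷ 5488 = 1.56542578461 × 10^-7…
Multiplication/division keeps the fewest significant figures: 9.95 → 3 s.f., 9.439 → 4 s.f., 0.1766 → 4 s.f., 6948 → 4 s.f., 5488 → 4 s.f.; limit is 3.
Rounded to 3 significant figures: 1.57 × 10^-7.

1.57 × 10^-7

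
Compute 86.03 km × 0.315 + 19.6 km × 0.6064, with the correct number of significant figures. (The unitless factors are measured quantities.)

86.03 × 0.315 = 27.09945 → 27.1 km (3 s.f., last digit at the 10^-1 place).
19.6 × 0.6064 = 11.88544 → 11.9 km (3 s.f., last digit at the 10^-1 place).
Sum: 38.98489 km; keep the coarser place, 10^-1.
Result: 39.0 km.

39.0 km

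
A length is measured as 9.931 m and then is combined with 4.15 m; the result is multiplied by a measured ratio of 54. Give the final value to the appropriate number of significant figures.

9.931 m + 4.15 m = 14.081 m; the sum is limited to 2 decimal places (4 s.f.).
Carrying full precision, 14.081 × 54 = 760.374 m; 54 has 2 s.f., so the result keeps min(4, 2) = 2 s.f.
Rounded to 2 significant figures: 7.6 × 10^2 m.

7.6 × 10^2 m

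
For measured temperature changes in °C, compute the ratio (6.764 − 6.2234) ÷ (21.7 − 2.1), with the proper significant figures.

6.764 − 6.2234 = 0.5406, limited to 3 d.p. → 3 s.f.; 21.7 − 2.1 = 19.6, limited to 1 d.p. → 3 s.f.
Carrying full precision, 0.5406 ÷ 19.6 = 0.0275816326531…; keep min(3, 3) = 3 s.f.
Rounded to 3 significant figures: 0.0276.

0.0276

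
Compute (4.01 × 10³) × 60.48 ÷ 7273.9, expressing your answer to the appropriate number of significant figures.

(4.01 × 10³) × 60.48 ÷ 7273.9 = 33.3417836374…
Multiplication/division keeps the fewest significant figures: 4.01 × 10³ → 3 s.f., 60.48 → 4 s.f., 7273.9 → 5 s.f.; limit is 3.
Rounded to 3 significant figures: 33.3.

33.3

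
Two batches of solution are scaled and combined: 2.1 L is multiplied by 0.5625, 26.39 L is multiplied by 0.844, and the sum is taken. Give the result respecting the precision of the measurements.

2.1 × 0.5625 = 1.18125 → 1.2 L (2 s.f., last digit at the 10^-1 place).
26.39 × 0.844 = 22.27316 → 22.3 L (3 s.f., last digit at the 10^-1 place).
Sum: 23.45441 L; keep the coarser place, 10^-1.
Result: 23.5 L.

23.5 L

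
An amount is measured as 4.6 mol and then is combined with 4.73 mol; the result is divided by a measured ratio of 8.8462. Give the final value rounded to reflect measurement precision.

4.6 mol + 4.73 mol = 9.33 mol; the sum is limited to 1 decimal place (2 s.f.).
Carrying full precision, 9.33 ÷ 8.8462 = 1.05469014944… mol; 8.8462 has 5 s.f., so the result keeps min(2, 5) = 2 s.f.
Rounded to 2 significant figures: 1.1 mol.

1.1 mol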